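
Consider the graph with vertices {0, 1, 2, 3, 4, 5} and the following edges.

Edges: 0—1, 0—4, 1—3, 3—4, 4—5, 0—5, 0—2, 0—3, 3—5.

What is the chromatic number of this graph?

4

0, 3, 4, 5 are mutually adjacent (a clique of size 4), so at least 4 colors are needed.
4 colors suffice: color a → {0}; color b → {2, 3}; color c → {1, 5}; color d → {4}. Each edge has distinct colors on its endpoints.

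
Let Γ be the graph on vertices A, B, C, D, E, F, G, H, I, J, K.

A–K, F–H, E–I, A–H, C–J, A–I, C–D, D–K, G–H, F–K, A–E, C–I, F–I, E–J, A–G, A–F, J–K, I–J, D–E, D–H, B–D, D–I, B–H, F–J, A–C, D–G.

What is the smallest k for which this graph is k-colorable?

E, I, J form a triangle, so at least 3 colors are needed.
3 colors suffice: color 1 → {A, D, J}; color 2 → {H, I, K}; color 3 → {B, C, E, F, G}. Each edge has distinct colors on its endpoints.

3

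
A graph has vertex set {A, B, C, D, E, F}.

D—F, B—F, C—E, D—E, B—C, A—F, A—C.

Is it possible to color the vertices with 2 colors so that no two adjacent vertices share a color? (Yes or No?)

The cycle A-C-E-D-F-A has odd length 5, so it cannot be 2-colored; at least 3 colors are needed.
So 2 colors are not enough.

No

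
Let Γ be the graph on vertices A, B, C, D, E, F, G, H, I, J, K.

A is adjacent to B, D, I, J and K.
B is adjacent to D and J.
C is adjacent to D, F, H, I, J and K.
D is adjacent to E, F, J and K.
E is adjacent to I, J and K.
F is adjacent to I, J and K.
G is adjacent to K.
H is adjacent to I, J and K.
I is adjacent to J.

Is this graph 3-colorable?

No

C, F, I, J are mutually adjacent (a clique of size 4), so at least 4 colors are needed.
So 3 colors are not enough.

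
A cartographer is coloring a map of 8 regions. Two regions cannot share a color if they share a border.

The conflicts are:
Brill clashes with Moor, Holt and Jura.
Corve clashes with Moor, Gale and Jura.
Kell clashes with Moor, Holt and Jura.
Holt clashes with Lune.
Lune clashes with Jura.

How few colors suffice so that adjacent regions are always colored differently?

2

Holt and Lune conflict, so at least 2 colors are needed.
2 colors suffice: color 1 → {Moor, Gale, Holt, Jura}; color 2 → {Brill, Corve, Kell, Lune}. No two conflicting regions share a color.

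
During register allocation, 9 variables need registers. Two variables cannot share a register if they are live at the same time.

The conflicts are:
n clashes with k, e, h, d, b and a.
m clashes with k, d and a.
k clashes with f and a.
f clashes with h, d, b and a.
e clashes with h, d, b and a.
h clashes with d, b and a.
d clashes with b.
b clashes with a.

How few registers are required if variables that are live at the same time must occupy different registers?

n, e, h, b, a all conflict with each other, so at least 5 registers are needed.
5 registers suffice: register 1 → {d, a}; register 2 → {k, h}; register 3 → {n, m, f}; register 4 → {b}; register 5 → {e}. Every pair that conflicts lands in different registers.

5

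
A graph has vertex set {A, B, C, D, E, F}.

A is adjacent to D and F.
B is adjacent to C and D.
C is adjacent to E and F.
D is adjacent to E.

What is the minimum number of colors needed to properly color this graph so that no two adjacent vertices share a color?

3

The cycle C-F-A-D-B-C has odd length 5, so it cannot be 2-colored; at least 3 colors are needed.
3 colors suffice: color 1 → {C, D}; color 2 → {A, B, E}; color 3 → {F}. Each edge has distinct colors on its endpoints.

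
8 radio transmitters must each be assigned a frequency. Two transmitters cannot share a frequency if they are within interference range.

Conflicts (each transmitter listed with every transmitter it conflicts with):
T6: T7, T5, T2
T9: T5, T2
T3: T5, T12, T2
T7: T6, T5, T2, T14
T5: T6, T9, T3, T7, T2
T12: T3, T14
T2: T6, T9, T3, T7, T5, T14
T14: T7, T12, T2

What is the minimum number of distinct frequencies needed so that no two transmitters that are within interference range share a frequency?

T6, T7, T5, T2 are mutually in conflict, so at least 4 frequencies are needed.
4 frequencies suffice: frequency 1 → {T12, T2}; frequency 2 → {T5, T14}; frequency 3 → {T9, T3, T7}; frequency 4 → {T6}. No two conflicting transmitters share a frequency.

4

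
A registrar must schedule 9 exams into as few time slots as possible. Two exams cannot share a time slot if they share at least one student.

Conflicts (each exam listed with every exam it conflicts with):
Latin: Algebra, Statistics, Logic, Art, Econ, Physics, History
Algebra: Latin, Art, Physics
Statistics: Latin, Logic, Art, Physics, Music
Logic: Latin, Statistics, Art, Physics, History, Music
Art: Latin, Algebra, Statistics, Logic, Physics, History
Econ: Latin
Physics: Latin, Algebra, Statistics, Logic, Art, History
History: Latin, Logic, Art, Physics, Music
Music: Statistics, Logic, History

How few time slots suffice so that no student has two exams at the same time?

5

Latin, Statistics, Logic, Art, Physics all conflict with each other, so at least 5 time slots are needed.
A valid assignment using 5 time slots: Latin=1, Algebra=2, Statistics=5, Logic=2, Art=4, Econ=2, Physics=3, History=5, Music=1. Every pair that conflicts lands in different time slots.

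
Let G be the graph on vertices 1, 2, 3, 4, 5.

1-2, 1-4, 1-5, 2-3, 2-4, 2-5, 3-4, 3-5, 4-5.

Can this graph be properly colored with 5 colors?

The chromatic number is 4. 1, 2, 4, 5 form a clique, so at least 4 colors are needed.
A valid assignment using 4 colors: 1=d, 2=b, 3=d, 4=c, 5=a.
Since 5 ≥ 4, a proper 5-coloring certainly exists.

Yes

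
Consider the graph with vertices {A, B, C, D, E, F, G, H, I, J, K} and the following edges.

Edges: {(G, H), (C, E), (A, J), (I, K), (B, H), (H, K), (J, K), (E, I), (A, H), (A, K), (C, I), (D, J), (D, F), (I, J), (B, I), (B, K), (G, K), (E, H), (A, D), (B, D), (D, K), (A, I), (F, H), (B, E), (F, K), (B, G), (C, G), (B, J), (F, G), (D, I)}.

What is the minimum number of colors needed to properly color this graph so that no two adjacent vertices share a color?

5

B, D, I, J, K are pairwise adjacent (a clique of size 5), so at least 5 colors are needed.
A valid assignment using 5 colors: A=3, B=3, C=3, D=4, E=1, F=3, G=4, H=2, I=2, J=5, K=1. No two adjacent vertices share a color.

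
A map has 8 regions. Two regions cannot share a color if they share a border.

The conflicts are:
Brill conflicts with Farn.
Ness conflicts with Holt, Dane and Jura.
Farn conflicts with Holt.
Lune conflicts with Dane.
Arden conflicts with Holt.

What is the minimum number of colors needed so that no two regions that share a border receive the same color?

2

Arden and Holt conflict, so at least 2 colors are needed.
One proper 2-coloring: Brill=1, Ness=2, Farn=2, Lune=2, Arden=2, Holt=1, Dane=1, Jura=1. Each listed conflict is separated.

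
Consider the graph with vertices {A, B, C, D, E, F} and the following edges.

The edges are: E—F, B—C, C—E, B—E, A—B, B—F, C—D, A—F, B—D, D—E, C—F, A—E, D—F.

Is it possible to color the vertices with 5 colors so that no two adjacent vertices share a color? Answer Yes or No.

Yes

The chromatic number is 5. B, C, D, E, F are pairwise adjacent (a clique of size 5), so at least 5 colors are needed.
5 colors suffice: A=4, B=1, C=5, D=4, E=2, F=3.
That is already a proper 5-coloring.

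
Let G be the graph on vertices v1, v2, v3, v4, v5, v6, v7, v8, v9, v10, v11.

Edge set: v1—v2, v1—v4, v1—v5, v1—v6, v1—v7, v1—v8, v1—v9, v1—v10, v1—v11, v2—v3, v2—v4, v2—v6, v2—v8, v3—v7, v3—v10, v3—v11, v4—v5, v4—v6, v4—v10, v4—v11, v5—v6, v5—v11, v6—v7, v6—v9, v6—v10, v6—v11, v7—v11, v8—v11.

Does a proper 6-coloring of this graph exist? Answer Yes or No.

Yes

The chromatic number is 5. v1, v4, v5, v6, v11 form a clique, so at least 5 colors are needed.
5 colors suffice: color 1 → {v1, v3}; color 2 → {v6, v8}; color 3 → {v2, v9, v10, v11}; color 4 → {v4, v7}; color 5 → {v5}.
Since 6 ≥ 5, a proper 6-coloring certainly exists.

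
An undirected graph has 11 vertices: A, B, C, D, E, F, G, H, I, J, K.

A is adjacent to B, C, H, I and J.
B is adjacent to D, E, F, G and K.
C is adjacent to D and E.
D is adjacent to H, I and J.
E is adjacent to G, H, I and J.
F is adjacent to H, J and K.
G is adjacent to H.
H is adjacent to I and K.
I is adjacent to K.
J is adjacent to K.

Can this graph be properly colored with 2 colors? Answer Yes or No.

No

B, F, K are mutually adjacent, so at least 3 colors are needed.
So 2 colors are not enough.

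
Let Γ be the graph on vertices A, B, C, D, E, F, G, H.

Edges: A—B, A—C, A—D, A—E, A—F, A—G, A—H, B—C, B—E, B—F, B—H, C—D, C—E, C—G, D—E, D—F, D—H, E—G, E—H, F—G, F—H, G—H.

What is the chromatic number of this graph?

A, E, G, H are mutually adjacent (a clique of size 4), so at least 4 colors are needed.
4 colors suffice: color 1 → {A}; color 2 → {C, H}; color 3 → {E, F}; color 4 → {B, D, G}. No two adjacent vertices share a color.

4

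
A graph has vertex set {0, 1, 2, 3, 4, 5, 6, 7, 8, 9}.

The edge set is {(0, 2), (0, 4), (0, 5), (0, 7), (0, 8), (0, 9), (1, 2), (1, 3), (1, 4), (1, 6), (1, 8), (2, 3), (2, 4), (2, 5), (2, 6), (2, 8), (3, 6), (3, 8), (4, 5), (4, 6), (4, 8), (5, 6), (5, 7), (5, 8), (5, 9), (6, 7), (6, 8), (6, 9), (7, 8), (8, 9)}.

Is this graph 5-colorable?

The chromatic number is 5. 1, 2, 3, 6, 8 form a clique, so at least 5 colors are needed.
5 colors suffice: color red → {8}; color blue → {0, 6}; color green → {1, 5}; color yellow → {2, 7, 9}; color purple → {3, 4}.
That is already a proper 5-coloring.

Yes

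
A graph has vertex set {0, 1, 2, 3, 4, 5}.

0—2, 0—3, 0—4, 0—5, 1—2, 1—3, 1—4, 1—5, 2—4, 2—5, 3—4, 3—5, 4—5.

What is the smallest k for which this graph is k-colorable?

4

0, 2, 4, 5 form a clique, so at least 4 colors are needed.
A valid assignment using 4 colors: 0=c, 1=c, 2=d, 3=d, 4=a, 5=b. Each edge has distinct colors on its endpoints.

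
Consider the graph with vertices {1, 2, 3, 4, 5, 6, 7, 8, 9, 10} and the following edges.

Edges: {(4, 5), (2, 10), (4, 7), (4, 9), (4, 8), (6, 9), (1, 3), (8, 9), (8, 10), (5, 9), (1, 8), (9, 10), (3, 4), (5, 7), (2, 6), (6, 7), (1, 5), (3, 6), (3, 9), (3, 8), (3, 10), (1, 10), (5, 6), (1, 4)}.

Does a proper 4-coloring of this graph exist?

The chromatic number is 4. 1, 3, 4, 8 are pairwise adjacent (a clique of size 4), so at least 4 colors are needed.
One proper 4-coloring: 1=c, 2=b, 3=b, 4=a, 5=b, 6=a, 7=c, 8=d, 9=c, 10=a.
That is already a proper 4-coloring.

Yes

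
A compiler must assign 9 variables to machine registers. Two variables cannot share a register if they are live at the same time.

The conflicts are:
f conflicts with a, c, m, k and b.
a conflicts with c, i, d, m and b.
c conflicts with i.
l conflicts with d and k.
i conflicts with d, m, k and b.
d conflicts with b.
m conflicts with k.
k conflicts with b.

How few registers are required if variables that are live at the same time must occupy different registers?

4

a, i, d, b all conflict with each other, so at least 4 registers are needed.
4 registers suffice: register 1 → {a, k}; register 2 → {f, l, i}; register 3 → {c, m, b}; register 4 → {d}. Each listed conflict is separated.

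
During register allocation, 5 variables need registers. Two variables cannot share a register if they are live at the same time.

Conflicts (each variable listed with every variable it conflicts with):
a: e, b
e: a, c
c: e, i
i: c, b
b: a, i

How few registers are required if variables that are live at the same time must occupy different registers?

The cycle a-e-c-i-b-a has odd length 5, so it cannot be 2-colored; at least 3 registers are needed.
Using 3 registers: a=1, e=2, c=1, i=3, b=2. Each listed conflict is separated.

3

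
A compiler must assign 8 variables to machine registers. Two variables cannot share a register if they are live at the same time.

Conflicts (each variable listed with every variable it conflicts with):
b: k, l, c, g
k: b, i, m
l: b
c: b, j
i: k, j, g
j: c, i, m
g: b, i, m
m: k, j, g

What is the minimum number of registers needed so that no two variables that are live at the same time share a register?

3

The cycle b-g-i-j-c-b has odd length 5, so it cannot be 2-colored; at least 3 registers are needed.
3 registers suffice: b=1, k=2, l=2, c=3, i=1, j=2, g=2, m=1. Every pair that conflicts lands in different registers.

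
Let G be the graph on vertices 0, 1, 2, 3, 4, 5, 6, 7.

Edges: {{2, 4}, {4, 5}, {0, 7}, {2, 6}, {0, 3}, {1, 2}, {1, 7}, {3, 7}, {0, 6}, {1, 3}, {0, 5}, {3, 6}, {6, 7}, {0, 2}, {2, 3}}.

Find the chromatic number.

0, 3, 6, 7 are pairwise adjacent (a clique of size 4), so at least 4 colors are needed.
A valid assignment using 4 colors: 0=b, 1=b, 2=a, 3=c, 4=b, 5=a, 6=d, 7=a. Each edge has distinct colors on its endpoints.

4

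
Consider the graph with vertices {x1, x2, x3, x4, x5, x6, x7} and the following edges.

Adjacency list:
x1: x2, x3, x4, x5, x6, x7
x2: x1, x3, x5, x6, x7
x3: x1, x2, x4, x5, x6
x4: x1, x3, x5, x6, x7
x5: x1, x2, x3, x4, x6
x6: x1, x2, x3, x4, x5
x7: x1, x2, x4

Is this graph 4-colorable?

x1, x2, x3, x5, x6 form a clique, so at least 5 colors are needed.
So 4 colors are not enough.

No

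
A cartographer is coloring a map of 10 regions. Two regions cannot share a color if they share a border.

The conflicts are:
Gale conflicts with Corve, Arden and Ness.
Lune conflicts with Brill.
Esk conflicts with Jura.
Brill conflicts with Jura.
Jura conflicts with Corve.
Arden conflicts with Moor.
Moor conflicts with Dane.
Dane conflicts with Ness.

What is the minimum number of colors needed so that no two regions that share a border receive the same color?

The cycle Dane-Ness-Gale-Arden-Moor-Dane has odd length 5, so it cannot be 2-colored; at least 3 colors are needed.
3 colors suffice: color 1 → {Gale, Lune, Jura, Moor}; color 2 → {Esk, Brill, Corve, Arden, Dane}; color 3 → {Ness}. No two conflicting regions share a color.

3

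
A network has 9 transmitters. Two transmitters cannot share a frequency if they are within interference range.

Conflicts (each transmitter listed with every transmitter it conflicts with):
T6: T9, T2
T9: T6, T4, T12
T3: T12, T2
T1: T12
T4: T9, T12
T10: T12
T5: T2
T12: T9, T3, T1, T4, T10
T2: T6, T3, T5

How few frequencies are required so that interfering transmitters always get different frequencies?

3

T9, T4, T12 all conflict with each other, so at least 3 frequencies are needed.
3 frequencies suffice: frequency 1 → {T12, T2}; frequency 2 → {T9, T3, T1, T10, T5}; frequency 3 → {T6, T4}. Each listed conflict is separated.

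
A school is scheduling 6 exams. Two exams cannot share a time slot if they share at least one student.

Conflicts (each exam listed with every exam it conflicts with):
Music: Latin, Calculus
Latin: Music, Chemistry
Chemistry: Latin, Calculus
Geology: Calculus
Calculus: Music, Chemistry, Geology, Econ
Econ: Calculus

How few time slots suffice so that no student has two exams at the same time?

2

Chemistry and Calculus conflict, so at least 2 time slots are needed.
2 time slots suffice: time slot 1 → {Latin, Calculus}; time slot 2 → {Music, Chemistry, Geology, Econ}. Each listed conflict is separated.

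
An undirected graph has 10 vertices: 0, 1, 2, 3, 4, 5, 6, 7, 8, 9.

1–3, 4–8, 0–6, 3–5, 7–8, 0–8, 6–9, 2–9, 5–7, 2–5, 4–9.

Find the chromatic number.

3

The cycle 9-4-8-0-6-9 has odd length 5, so it cannot be 2-colored; at least 3 colors are needed.
A valid assignment using 3 colors: 0=blue, 1=red, 2=blue, 3=blue, 4=blue, 5=red, 6=green, 7=blue, 8=red, 9=red. No two adjacent vertices share a color.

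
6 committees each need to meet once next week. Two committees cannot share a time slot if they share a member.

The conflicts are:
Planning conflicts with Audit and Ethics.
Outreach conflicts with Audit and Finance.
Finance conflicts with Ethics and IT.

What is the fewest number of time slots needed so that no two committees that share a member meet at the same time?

The cycle Ethics-Planning-Audit-Outreach-Finance-Ethics has odd length 5, so it cannot be 2-colored; at least 3 time slots are needed.
3 time slots suffice: time slot 1 → {Audit, Finance}; time slot 2 → {Planning, Outreach, IT}; time slot 3 → {Ethics}. Every pair that conflicts lands in different time slots.

3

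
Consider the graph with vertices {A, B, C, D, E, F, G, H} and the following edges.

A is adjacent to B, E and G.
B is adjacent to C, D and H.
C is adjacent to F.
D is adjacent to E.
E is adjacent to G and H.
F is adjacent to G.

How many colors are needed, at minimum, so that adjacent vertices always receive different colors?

A, E, G form a triangle, so at least 3 colors are needed.
3 colors suffice: A=blue, B=red, C=blue, D=blue, E=red, F=red, G=green, H=blue. Each edge has distinct colors on its endpoints.

3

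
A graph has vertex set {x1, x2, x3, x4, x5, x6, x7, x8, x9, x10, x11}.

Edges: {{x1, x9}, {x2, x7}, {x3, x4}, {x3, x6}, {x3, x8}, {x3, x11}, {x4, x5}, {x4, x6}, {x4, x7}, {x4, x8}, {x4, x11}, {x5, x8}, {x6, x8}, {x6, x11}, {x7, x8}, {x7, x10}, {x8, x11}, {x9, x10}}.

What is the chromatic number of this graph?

5

x3, x4, x6, x8, x11 are mutually adjacent (a clique of size 5), so at least 5 colors are needed.
5 colors suffice: color R → {x2, x8, x9}; color B → {x1, x4, x10}; color G → {x5, x6, x7}; color Y → {x3}; color P → {x11}. Each edge has distinct colors on its endpoints.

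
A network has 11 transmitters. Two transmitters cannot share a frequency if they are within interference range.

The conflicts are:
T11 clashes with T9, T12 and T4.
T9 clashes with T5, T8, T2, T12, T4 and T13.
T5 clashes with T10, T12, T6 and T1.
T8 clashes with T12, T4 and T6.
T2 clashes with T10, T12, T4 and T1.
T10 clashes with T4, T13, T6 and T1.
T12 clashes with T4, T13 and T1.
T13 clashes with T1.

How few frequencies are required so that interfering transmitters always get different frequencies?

T9, T8, T12, T4 are mutually in conflict, so at least 4 frequencies are needed.
4 frequencies suffice: frequency 1 → {T10, T12}; frequency 2 → {T9, T6, T1}; frequency 3 → {T5, T4, T13}; frequency 4 → {T11, T8, T2}. No two conflicting transmitters share a frequency.

4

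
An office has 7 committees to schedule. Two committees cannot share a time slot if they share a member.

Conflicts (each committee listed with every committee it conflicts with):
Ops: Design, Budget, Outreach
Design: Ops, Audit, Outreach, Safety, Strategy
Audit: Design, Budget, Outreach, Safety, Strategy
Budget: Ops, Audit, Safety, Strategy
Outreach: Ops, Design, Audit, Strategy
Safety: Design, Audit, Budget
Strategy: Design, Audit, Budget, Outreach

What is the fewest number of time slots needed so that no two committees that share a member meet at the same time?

4

Design, Audit, Outreach, Strategy all conflict with each other, so at least 4 time slots are needed.
A valid assignment using 4 time slots: Ops=2, Design=1, Audit=2, Budget=1, Outreach=3, Safety=3, Strategy=4. No two conflicting committees share a time slot.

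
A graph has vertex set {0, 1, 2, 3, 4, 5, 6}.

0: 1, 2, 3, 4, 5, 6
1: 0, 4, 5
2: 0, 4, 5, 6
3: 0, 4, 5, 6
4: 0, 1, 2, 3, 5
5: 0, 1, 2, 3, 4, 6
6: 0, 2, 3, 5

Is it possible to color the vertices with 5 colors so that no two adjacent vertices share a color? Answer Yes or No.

The chromatic number is 4. 0, 2, 5, 6 are pairwise adjacent (a clique of size 4), so at least 4 colors are needed.
4 colors suffice: color a → {0}; color b → {5}; color c → {4, 6}; color d → {1, 2, 3}.
Since 5 ≥ 4, a proper 5-coloring certainly exists.

Yes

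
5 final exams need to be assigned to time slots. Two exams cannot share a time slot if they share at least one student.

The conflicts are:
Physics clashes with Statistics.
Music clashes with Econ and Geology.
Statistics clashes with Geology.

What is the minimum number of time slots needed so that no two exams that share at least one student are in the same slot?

Physics and Statistics conflict, so at least 2 time slots are needed.
2 time slots suffice: Physics=1, Music=2, Statistics=2, Econ=1, Geology=1. Each listed conflict is separated.

2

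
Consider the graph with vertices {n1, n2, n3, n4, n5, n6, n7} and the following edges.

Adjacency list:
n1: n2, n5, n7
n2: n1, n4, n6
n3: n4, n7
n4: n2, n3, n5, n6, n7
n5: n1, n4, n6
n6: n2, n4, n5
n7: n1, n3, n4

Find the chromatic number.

n4, n5, n6 are pairwise adjacent, so at least 3 colors are needed.
3 colors suffice: n1=1, n2=2, n3=3, n4=1, n5=2, n6=3, n7=2. Each edge has distinct colors on its endpoints.

3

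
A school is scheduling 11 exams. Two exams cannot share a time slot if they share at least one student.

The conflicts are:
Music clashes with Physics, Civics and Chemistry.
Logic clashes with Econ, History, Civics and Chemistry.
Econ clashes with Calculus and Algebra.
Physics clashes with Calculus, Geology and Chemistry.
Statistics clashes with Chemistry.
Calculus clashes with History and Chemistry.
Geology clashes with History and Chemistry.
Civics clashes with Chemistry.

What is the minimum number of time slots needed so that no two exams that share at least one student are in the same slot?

3

Logic, Civics, Chemistry pairwise conflict, so at least 3 time slots are needed.
A valid assignment using 3 time slots: Music=2, Logic=2, Econ=1, Physics=3, Statistics=2, Calculus=2, Geology=2, Algebra=2, History=1, Civics=3, Chemistry=1. No two conflicting exams share a time slot.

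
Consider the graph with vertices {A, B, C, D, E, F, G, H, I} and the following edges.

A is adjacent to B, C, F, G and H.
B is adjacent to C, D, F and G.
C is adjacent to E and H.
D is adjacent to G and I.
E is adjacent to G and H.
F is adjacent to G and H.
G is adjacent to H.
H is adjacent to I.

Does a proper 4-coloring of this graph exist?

Yes

The chromatic number is 4. A, B, F, G are pairwise adjacent (a clique of size 4), so at least 4 colors are needed.
4 colors suffice: color 1 → {C, G, I}; color 2 → {B, H}; color 3 → {A, D, E}; color 4 → {F}.
That is already a proper 4-coloring.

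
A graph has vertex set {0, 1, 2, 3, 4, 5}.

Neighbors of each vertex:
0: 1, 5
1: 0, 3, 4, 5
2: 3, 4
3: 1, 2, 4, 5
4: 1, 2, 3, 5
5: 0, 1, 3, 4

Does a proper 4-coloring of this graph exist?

The chromatic number is 4. 1, 3, 4, 5 are pairwise adjacent (a clique of size 4), so at least 4 colors are needed.
One proper 4-coloring: 0=blue, 1=red, 2=red, 3=blue, 4=green, 5=yellow.
That is already a proper 4-coloring.

Yes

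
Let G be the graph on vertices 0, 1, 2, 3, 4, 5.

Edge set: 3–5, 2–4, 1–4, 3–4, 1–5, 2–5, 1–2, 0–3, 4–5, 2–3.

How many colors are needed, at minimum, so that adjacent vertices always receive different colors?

4

1, 2, 4, 5 are pairwise adjacent (a clique of size 4), so at least 4 colors are needed.
4 colors suffice: color red → {0, 2}; color blue → {5}; color green → {1, 3}; color yellow → {4}. No two adjacent vertices share a color.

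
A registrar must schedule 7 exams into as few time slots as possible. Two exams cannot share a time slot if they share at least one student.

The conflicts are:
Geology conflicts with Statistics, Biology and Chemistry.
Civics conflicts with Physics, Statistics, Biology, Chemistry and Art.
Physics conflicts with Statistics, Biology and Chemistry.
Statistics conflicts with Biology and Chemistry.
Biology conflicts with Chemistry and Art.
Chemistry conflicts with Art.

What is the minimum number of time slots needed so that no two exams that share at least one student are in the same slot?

5

Civics, Physics, Statistics, Biology, Chemistry all conflict with each other, so at least 5 time slots are needed.
5 time slots suffice: time slot 1 → {Biology}; time slot 2 → {Chemistry}; time slot 3 → {Statistics, Art}; time slot 4 → {Geology, Civics}; time slot 5 → {Physics}. Each listed conflict is separated.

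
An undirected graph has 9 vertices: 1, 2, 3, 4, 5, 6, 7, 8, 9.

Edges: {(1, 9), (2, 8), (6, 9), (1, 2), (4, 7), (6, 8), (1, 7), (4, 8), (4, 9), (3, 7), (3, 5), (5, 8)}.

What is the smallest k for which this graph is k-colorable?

3

The cycle 8-2-1-9-6-8 has odd length 5, so it cannot be 2-colored; at least 3 colors are needed.
3 colors suffice: color a → {1, 3, 8}; color b → {2, 5, 7, 9}; color c → {4, 6}. Every edge joins two different colors.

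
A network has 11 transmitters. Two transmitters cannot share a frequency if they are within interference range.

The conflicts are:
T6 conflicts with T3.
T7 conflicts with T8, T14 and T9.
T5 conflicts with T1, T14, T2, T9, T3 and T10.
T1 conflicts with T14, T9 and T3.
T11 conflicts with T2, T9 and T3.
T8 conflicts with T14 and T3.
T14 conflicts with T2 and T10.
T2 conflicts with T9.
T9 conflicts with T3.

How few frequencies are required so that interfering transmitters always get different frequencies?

T5, T1, T9, T3 are mutually in conflict, so at least 4 frequencies are needed.
A valid assignment using 4 frequencies: T6=1, T7=1, T5=1, T1=4, T11=1, T8=4, T14=2, T2=3, T9=2, T3=3, T10=3. No two conflicting transmitters share a frequency.

4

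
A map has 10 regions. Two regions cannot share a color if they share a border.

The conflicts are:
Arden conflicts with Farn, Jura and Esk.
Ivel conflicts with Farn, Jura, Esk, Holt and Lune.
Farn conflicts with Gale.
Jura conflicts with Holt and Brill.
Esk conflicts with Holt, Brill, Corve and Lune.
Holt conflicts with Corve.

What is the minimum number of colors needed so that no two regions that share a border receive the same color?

3

Ivel, Esk, Lune are mutually in conflict, so at least 3 colors are needed.
3 colors suffice: Arden=2, Ivel=2, Farn=1, Jura=1, Esk=1, Holt=3, Brill=2, Corve=2, Gale=2, Lune=3. Each listed conflict is separated.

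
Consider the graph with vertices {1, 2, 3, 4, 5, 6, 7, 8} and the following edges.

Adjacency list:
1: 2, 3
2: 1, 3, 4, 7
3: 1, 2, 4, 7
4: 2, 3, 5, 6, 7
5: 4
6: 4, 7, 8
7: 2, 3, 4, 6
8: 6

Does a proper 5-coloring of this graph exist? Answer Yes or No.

The chromatic number is 4. 2, 3, 4, 7 form a clique, so at least 4 colors are needed.
4 colors suffice: color a → {1, 4, 8}; color b → {3, 5, 6}; color c → {2}; color d → {7}.
Since 5 ≥ 4, a proper 5-coloring certainly exists.

Yes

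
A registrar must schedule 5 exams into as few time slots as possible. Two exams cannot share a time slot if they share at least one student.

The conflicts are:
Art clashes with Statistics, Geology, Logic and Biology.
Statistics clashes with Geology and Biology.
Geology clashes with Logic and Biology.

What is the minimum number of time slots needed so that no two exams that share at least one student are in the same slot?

4

Art, Statistics, Geology, Biology all conflict with each other, so at least 4 time slots are needed.
4 time slots suffice: Art=2, Statistics=3, Geology=1, Logic=3, Biology=4. Every pair that conflicts lands in different time slots.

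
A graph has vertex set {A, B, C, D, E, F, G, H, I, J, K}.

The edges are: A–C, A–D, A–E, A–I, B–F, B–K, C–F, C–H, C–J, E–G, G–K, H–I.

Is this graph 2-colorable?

The cycle K-G-E-A-C-F-B-K has odd length 7, so it cannot be 2-colored; at least 3 colors are needed.
So 2 colors are not enough.

No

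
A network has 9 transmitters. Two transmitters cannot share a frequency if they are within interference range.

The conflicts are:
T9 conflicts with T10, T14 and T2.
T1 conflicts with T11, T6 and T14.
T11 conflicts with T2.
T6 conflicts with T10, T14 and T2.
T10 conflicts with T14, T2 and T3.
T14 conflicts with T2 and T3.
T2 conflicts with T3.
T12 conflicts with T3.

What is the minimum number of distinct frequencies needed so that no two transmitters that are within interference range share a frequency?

T6, T10, T14, T2 all conflict with each other, so at least 4 frequencies are needed.
A valid assignment using 4 frequencies: T9=4, T1=2, T11=1, T6=4, T10=3, T14=1, T2=2, T12=1, T3=4. Each listed conflict is separated.

4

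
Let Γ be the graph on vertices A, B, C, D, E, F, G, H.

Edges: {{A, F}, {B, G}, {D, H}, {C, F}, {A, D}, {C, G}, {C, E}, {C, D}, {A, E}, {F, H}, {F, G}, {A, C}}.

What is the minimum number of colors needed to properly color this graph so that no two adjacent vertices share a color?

C, F, G are pairwise adjacent, so at least 3 colors are needed.
3 colors suffice: color red → {B, C, H}; color blue → {D, E, F}; color green → {A, G}. Every edge joins two different colors.

3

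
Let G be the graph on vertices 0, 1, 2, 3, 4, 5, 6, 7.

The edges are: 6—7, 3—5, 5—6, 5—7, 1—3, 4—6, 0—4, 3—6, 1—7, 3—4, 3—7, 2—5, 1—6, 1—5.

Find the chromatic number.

5

1, 3, 5, 6, 7 are mutually adjacent (a clique of size 5), so at least 5 colors are needed.
5 colors suffice: color red → {4, 5}; color blue → {0, 2, 6}; color green → {3}; color yellow → {7}; color purple → {1}. Each edge has distinct colors on its endpoints.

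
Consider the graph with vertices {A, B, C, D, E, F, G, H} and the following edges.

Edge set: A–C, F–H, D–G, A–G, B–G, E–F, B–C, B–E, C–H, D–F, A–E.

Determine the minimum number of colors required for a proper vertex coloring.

The cycle F-E-B-G-D-F has odd length 5, so it cannot be 2-colored; at least 3 colors are needed.
3 colors suffice: A=1, B=1, C=2, D=3, E=2, F=1, G=2, H=3. No two adjacent vertices share a color.

3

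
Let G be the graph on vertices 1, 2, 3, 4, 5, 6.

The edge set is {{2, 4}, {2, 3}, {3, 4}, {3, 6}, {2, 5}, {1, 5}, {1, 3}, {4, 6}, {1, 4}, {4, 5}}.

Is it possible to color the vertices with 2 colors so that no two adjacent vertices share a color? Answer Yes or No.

3, 4, 6 form a triangle, so at least 3 colors are needed.
So 2 colors are not enough.

No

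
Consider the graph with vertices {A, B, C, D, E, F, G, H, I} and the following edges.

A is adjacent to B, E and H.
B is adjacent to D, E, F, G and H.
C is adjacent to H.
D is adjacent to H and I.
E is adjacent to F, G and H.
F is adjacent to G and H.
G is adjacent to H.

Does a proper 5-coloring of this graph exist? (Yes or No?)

The chromatic number is 5. B, E, F, G, H are mutually adjacent (a clique of size 5), so at least 5 colors are needed.
5 colors suffice: color 1 → {H, I}; color 2 → {B, C}; color 3 → {D, E}; color 4 → {A, G}; color 5 → {F}.
That is already a proper 5-coloring.

Yes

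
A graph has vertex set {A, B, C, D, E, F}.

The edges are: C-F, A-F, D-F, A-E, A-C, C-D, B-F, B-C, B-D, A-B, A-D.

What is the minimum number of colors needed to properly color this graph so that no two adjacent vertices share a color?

A, B, C, D, F are mutually adjacent (a clique of size 5), so at least 5 colors are needed.
A valid assignment using 5 colors: A=1, B=5, C=2, D=4, E=2, F=3. Each edge has distinct colors on its endpoints.

5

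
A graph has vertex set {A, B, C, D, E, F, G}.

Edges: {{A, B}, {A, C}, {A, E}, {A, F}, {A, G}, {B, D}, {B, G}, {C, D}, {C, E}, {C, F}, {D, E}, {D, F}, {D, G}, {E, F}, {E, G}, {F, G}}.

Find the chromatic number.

4

A, C, E, F are mutually adjacent (a clique of size 4), so at least 4 colors are needed.
4 colors suffice: A=2, B=1, C=4, D=2, E=1, F=3, G=4. No two adjacent vertices share a color.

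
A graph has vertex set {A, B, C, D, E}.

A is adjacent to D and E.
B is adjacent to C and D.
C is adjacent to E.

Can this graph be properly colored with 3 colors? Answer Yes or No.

Yes

The chromatic number is 3. The cycle B-C-E-A-D-B has odd length 5, so it cannot be 2-colored; at least 3 colors are needed.
A valid assignment using 3 colors: A=3, B=1, C=2, D=2, E=1.
That is already a proper 3-coloring.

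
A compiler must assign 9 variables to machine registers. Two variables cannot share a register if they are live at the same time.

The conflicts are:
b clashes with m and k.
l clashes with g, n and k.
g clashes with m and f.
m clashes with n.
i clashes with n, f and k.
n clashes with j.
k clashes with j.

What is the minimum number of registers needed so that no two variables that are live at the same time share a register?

3

The cycle i-n-m-g-f-i has odd length 5, so it cannot be 2-colored; at least 3 registers are needed.
3 registers suffice: b=3, l=2, g=1, m=2, i=2, n=1, f=3, k=1, j=2. Each listed conflict is separated.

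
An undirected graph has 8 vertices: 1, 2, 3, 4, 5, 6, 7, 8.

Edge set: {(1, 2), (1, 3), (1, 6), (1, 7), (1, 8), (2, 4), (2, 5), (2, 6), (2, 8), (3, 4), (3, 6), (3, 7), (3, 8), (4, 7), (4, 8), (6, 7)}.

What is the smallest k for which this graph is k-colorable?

4

1, 3, 6, 7 are pairwise adjacent (a clique of size 4), so at least 4 colors are needed.
4 colors suffice: color a → {2, 3}; color b → {1, 4, 5}; color c → {6, 8}; color d → {7}. No two adjacent vertices share a color.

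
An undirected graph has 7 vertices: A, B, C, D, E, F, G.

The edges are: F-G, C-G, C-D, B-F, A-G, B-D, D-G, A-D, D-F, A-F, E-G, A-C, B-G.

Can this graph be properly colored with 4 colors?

The chromatic number is 4. A, C, D, G are pairwise adjacent (a clique of size 4), so at least 4 colors are needed.
4 colors suffice: color 1 → {G}; color 2 → {D, E}; color 3 → {A, B}; color 4 → {C, F}.
That is already a proper 4-coloring.

Yes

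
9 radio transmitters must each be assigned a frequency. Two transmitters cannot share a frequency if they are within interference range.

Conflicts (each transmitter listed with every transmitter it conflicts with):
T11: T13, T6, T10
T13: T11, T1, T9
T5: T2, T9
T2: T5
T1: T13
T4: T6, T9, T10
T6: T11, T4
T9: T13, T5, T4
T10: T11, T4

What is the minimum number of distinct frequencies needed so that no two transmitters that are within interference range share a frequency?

The cycle T9-T13-T11-T6-T4-T9 has odd length 5, so it cannot be 2-colored; at least 3 frequencies are needed.
A valid assignment using 3 frequencies: T11=1, T13=3, T5=1, T2=2, T1=1, T4=1, T6=2, T9=2, T10=2. No two conflicting transmitters share a frequency.

3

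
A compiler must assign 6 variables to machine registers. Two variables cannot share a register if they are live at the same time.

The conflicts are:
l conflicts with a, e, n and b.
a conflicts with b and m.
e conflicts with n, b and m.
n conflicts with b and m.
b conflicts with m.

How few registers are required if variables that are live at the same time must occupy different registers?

4

l, e, n, b are mutually in conflict, so at least 4 registers are needed.
4 registers suffice: register 1 → {b}; register 2 → {a, e}; register 3 → {l, m}; register 4 → {n}. Each listed conflict is separated.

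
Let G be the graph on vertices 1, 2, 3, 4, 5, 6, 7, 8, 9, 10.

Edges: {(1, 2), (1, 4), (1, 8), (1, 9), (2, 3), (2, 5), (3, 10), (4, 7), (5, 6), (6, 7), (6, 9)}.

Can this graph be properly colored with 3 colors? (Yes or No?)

The chromatic number is 3. The cycle 4-7-6-9-1-4 has odd length 5, so it cannot be 2-colored; at least 3 colors are needed.
3 colors suffice: color red → {1, 3, 6}; color blue → {2, 4, 8, 9, 10}; color green → {5, 7}.
That is already a proper 3-coloring.

Yes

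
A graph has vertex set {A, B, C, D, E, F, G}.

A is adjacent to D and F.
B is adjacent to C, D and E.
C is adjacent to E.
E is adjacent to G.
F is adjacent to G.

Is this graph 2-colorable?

No

B, C, E form a triangle, so at least 3 colors are needed.
So 2 colors are not enough.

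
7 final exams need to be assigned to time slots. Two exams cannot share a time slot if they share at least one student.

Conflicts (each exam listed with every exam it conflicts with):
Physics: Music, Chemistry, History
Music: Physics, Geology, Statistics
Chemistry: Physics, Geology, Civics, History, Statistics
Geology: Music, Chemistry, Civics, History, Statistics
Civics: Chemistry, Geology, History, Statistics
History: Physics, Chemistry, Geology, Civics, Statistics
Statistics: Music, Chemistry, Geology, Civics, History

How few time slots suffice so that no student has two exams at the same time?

5

Chemistry, Geology, Civics, History, Statistics are mutually in conflict, so at least 5 time slots are needed.
5 time slots suffice: Physics=1, Music=3, Chemistry=4, Geology=1, Civics=5, History=3, Statistics=2. No two conflicting exams share a time slot.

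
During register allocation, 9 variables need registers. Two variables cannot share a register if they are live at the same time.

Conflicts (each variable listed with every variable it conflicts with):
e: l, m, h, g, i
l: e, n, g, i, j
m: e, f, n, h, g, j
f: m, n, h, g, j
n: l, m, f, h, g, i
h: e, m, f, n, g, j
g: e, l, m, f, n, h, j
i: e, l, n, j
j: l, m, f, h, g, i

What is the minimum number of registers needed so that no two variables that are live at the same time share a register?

5

m, f, n, h, g all conflict with each other, so at least 5 registers are needed.
5 registers suffice: register 1 → {g, i}; register 2 → {e, n, j}; register 3 → {l, h}; register 4 → {m}; register 5 → {f}. No two conflicting variables share a register.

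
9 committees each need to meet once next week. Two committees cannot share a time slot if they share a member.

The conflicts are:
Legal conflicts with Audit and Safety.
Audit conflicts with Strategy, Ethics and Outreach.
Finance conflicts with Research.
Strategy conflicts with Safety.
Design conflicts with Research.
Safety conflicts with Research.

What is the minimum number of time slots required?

2

Safety and Research conflict, so at least 2 time slots are needed.
2 time slots suffice: time slot 1 → {Audit, Finance, Design, Safety}; time slot 2 → {Legal, Strategy, Ethics, Research, Outreach}. Each listed conflict is separated.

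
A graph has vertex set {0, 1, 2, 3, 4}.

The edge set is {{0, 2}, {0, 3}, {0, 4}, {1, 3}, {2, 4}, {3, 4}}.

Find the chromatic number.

3

0, 3, 4 are mutually adjacent, so at least 3 colors are needed.
3 colors suffice: color a → {2, 3}; color b → {1, 4}; color c → {0}. No two adjacent vertices share a color.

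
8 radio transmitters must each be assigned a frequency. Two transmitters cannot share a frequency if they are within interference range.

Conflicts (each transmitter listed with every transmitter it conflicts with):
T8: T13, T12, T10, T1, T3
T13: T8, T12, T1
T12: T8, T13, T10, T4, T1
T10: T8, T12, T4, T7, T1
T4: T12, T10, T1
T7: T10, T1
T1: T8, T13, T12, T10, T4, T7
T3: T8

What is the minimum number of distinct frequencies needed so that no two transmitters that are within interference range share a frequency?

T8, T13, T12, T1 are mutually in conflict, so at least 4 frequencies are needed.
4 frequencies suffice: frequency 1 → {T1, T3}; frequency 2 → {T12, T7}; frequency 3 → {T13, T10}; frequency 4 → {T8, T4}. No two conflicting transmitters share a frequency.

4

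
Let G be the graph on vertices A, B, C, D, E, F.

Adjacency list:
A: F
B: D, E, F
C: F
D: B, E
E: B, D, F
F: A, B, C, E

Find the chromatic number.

B, D, E are mutually adjacent, so at least 3 colors are needed.
A valid assignment using 3 colors: A=2, B=3, C=2, D=1, E=2, F=1. No two adjacent vertices share a color.

3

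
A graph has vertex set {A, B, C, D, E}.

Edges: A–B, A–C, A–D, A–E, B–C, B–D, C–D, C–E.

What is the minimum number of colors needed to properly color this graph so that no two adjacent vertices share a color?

4

A, B, C, D are mutually adjacent (a clique of size 4), so at least 4 colors are needed.
4 colors suffice: A=2, B=3, C=1, D=4, E=3. Each edge has distinct colors on its endpoints.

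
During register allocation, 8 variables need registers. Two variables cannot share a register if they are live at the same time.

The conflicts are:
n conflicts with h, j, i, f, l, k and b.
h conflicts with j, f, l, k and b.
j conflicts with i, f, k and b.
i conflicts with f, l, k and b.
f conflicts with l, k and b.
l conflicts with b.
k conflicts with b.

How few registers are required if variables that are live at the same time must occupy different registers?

n, j, i, f, k, b all conflict with each other, so at least 6 registers are needed.
6 registers suffice: n=1, h=4, j=6, i=4, f=3, l=5, k=5, b=2. Every pair that conflicts lands in different registers.

6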